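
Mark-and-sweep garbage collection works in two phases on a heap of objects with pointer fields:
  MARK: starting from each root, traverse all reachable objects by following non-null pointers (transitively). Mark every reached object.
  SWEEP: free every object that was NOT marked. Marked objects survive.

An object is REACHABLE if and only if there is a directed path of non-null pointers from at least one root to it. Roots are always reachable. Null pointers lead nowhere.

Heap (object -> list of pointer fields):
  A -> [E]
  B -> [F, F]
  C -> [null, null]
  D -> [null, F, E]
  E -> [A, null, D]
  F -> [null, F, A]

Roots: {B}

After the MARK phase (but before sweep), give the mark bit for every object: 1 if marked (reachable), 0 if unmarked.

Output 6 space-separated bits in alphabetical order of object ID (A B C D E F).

Roots: B
Mark B: refs=F F, marked=B
Mark F: refs=null F A, marked=B F
Mark A: refs=E, marked=A B F
Mark E: refs=A null D, marked=A B E F
Mark D: refs=null F E, marked=A B D E F
Unmarked (collected): C

Answer: 1 1 0 1 1 1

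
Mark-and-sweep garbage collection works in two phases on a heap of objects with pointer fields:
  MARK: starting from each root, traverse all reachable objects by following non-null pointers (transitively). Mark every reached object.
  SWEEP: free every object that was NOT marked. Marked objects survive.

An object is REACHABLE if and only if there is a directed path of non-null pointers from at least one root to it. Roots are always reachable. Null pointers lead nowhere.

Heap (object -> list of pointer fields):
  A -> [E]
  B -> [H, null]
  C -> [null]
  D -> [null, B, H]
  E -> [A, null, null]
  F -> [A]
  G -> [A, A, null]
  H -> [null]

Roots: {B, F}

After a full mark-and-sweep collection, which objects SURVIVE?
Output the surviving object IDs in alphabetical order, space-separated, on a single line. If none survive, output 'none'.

Answer: A B E F H

Derivation:
Roots: B F
Mark B: refs=H null, marked=B
Mark F: refs=A, marked=B F
Mark H: refs=null, marked=B F H
Mark A: refs=E, marked=A B F H
Mark E: refs=A null null, marked=A B E F H
Unmarked (collected): C D G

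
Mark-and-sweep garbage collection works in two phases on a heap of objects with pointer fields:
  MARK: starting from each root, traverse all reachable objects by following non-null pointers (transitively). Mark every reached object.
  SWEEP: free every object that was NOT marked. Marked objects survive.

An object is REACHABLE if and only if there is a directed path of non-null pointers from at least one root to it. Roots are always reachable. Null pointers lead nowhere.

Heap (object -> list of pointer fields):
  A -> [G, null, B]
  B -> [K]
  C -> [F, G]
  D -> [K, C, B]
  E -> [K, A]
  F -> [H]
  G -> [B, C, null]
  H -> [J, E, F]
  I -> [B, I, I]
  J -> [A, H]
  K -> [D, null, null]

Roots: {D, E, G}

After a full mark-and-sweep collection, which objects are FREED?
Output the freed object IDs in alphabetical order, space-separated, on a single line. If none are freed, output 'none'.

Answer: I

Derivation:
Roots: D E G
Mark D: refs=K C B, marked=D
Mark E: refs=K A, marked=D E
Mark G: refs=B C null, marked=D E G
Mark K: refs=D null null, marked=D E G K
Mark C: refs=F G, marked=C D E G K
Mark B: refs=K, marked=B C D E G K
Mark A: refs=G null B, marked=A B C D E G K
Mark F: refs=H, marked=A B C D E F G K
Mark H: refs=J E F, marked=A B C D E F G H K
Mark J: refs=A H, marked=A B C D E F G H J K
Unmarked (collected): I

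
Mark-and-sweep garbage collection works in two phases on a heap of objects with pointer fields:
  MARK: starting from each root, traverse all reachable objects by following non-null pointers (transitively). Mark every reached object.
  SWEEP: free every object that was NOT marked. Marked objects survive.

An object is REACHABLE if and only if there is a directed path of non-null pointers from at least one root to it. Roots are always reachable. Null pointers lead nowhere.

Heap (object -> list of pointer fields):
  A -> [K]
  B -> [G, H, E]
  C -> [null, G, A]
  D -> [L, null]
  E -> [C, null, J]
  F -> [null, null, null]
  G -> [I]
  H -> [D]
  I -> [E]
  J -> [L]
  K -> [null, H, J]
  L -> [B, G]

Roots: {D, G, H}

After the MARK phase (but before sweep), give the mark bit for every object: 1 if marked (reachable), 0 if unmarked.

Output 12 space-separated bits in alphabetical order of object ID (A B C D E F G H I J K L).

Answer: 1 1 1 1 1 0 1 1 1 1 1 1

Derivation:
Roots: D G H
Mark D: refs=L null, marked=D
Mark G: refs=I, marked=D G
Mark H: refs=D, marked=D G H
Mark L: refs=B G, marked=D G H L
Mark I: refs=E, marked=D G H I L
Mark B: refs=G H E, marked=B D G H I L
Mark E: refs=C null J, marked=B D E G H I L
Mark C: refs=null G A, marked=B C D E G H I L
Mark J: refs=L, marked=B C D E G H I J L
Mark A: refs=K, marked=A B C D E G H I J L
Mark K: refs=null H J, marked=A B C D E G H I J K L
Unmarked (collected): F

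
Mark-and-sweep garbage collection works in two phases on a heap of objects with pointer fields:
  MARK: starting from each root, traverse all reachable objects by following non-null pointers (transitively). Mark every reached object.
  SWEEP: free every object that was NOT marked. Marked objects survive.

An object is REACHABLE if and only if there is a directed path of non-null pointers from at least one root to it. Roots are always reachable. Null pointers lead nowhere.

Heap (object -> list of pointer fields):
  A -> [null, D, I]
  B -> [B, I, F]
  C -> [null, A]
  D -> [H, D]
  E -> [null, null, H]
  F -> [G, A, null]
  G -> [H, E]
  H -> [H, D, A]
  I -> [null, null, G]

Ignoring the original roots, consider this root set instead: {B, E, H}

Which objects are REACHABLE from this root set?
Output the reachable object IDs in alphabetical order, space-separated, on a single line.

Roots: B E H
Mark B: refs=B I F, marked=B
Mark E: refs=null null H, marked=B E
Mark H: refs=H D A, marked=B E H
Mark I: refs=null null G, marked=B E H I
Mark F: refs=G A null, marked=B E F H I
Mark D: refs=H D, marked=B D E F H I
Mark A: refs=null D I, marked=A B D E F H I
Mark G: refs=H E, marked=A B D E F G H I
Unmarked (collected): C

Answer: A B D E F G H I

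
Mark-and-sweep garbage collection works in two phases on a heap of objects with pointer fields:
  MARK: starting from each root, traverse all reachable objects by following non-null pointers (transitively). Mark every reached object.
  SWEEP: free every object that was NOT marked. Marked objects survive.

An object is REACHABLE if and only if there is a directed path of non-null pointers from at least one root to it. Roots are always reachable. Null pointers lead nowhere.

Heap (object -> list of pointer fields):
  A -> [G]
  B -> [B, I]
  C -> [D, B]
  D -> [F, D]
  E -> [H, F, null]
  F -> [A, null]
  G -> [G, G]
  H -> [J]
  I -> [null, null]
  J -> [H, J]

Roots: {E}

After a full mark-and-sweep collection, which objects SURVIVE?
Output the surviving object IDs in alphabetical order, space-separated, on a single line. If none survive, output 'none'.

Answer: A E F G H J

Derivation:
Roots: E
Mark E: refs=H F null, marked=E
Mark H: refs=J, marked=E H
Mark F: refs=A null, marked=E F H
Mark J: refs=H J, marked=E F H J
Mark A: refs=G, marked=A E F H J
Mark G: refs=G G, marked=A E F G H J
Unmarked (collected): B C D I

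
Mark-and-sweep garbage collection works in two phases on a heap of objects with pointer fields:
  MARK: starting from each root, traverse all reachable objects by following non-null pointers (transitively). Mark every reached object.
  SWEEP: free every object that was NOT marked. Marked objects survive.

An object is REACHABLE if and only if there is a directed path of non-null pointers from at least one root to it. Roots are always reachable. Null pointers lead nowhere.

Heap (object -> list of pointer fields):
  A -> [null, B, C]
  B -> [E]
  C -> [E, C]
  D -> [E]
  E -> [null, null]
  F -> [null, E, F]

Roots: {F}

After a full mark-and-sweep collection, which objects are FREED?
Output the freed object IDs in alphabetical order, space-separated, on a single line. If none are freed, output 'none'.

Answer: A B C D

Derivation:
Roots: F
Mark F: refs=null E F, marked=F
Mark E: refs=null null, marked=E F
Unmarked (collected): A B C D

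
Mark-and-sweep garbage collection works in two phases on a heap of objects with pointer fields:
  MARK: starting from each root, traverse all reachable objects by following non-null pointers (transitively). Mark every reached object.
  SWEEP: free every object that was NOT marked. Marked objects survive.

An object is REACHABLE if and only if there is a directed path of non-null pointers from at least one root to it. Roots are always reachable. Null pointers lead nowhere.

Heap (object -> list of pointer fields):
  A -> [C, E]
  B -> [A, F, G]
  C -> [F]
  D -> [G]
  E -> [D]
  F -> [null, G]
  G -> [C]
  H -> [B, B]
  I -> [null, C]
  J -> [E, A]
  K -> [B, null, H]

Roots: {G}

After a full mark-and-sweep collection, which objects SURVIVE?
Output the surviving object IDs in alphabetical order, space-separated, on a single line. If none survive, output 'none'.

Roots: G
Mark G: refs=C, marked=G
Mark C: refs=F, marked=C G
Mark F: refs=null G, marked=C F G
Unmarked (collected): A B D E H I J K

Answer: C F G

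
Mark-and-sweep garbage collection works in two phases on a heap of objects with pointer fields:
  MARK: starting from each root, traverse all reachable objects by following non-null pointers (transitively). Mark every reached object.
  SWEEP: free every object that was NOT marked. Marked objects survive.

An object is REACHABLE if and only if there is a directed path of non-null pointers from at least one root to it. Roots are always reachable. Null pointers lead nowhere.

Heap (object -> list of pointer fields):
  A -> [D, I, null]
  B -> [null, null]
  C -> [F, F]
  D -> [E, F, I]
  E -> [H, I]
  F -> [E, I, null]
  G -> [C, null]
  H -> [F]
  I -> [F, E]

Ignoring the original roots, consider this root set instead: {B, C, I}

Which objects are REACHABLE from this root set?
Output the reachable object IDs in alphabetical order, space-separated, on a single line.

Roots: B C I
Mark B: refs=null null, marked=B
Mark C: refs=F F, marked=B C
Mark I: refs=F E, marked=B C I
Mark F: refs=E I null, marked=B C F I
Mark E: refs=H I, marked=B C E F I
Mark H: refs=F, marked=B C E F H I
Unmarked (collected): A D G

Answer: B C E F H I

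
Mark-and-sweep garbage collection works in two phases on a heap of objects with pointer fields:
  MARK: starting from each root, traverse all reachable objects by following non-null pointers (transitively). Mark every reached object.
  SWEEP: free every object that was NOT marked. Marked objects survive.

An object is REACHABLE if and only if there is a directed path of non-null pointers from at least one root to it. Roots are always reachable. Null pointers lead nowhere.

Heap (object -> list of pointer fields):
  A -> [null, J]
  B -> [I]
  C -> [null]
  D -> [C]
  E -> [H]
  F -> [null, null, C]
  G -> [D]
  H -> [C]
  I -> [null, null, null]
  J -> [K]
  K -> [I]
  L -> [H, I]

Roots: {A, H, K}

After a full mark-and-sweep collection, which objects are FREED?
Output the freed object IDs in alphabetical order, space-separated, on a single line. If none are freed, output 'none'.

Roots: A H K
Mark A: refs=null J, marked=A
Mark H: refs=C, marked=A H
Mark K: refs=I, marked=A H K
Mark J: refs=K, marked=A H J K
Mark C: refs=null, marked=A C H J K
Mark I: refs=null null null, marked=A C H I J K
Unmarked (collected): B D E F G L

Answer: B D E F G L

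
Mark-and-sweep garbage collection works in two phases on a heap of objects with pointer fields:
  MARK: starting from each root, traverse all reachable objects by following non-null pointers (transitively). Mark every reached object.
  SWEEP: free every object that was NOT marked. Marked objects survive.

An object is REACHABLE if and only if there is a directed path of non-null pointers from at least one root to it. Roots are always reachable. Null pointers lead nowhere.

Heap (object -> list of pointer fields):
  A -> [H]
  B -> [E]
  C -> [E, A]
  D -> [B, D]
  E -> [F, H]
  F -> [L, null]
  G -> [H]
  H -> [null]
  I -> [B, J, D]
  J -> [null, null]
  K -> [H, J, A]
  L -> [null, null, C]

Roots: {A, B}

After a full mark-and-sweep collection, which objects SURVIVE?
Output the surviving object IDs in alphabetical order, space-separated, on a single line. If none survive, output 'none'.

Roots: A B
Mark A: refs=H, marked=A
Mark B: refs=E, marked=A B
Mark H: refs=null, marked=A B H
Mark E: refs=F H, marked=A B E H
Mark F: refs=L null, marked=A B E F H
Mark L: refs=null null C, marked=A B E F H L
Mark C: refs=E A, marked=A B C E F H L
Unmarked (collected): D G I J K

Answer: A B C E F H L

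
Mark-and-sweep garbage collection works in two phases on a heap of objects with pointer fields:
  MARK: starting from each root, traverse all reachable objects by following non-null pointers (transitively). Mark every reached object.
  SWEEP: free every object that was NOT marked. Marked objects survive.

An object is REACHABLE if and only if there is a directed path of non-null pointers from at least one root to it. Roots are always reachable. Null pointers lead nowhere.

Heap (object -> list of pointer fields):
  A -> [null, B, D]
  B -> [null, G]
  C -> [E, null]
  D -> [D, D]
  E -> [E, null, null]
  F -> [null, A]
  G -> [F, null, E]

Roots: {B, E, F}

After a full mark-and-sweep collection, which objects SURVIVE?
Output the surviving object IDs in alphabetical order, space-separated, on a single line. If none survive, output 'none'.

Roots: B E F
Mark B: refs=null G, marked=B
Mark E: refs=E null null, marked=B E
Mark F: refs=null A, marked=B E F
Mark G: refs=F null E, marked=B E F G
Mark A: refs=null B D, marked=A B E F G
Mark D: refs=D D, marked=A B D E F G
Unmarked (collected): C

Answer: A B D E F G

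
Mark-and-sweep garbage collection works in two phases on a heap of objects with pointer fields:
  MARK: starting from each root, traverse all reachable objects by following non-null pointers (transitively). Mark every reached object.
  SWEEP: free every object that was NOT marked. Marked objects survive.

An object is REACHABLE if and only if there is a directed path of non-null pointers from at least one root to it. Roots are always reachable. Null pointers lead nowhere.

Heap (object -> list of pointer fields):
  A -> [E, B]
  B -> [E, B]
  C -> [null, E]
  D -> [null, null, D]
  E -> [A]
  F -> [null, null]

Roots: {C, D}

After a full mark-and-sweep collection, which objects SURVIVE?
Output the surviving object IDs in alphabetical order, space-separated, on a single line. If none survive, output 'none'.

Answer: A B C D E

Derivation:
Roots: C D
Mark C: refs=null E, marked=C
Mark D: refs=null null D, marked=C D
Mark E: refs=A, marked=C D E
Mark A: refs=E B, marked=A C D E
Mark B: refs=E B, marked=A B C D E
Unmarked (collected): F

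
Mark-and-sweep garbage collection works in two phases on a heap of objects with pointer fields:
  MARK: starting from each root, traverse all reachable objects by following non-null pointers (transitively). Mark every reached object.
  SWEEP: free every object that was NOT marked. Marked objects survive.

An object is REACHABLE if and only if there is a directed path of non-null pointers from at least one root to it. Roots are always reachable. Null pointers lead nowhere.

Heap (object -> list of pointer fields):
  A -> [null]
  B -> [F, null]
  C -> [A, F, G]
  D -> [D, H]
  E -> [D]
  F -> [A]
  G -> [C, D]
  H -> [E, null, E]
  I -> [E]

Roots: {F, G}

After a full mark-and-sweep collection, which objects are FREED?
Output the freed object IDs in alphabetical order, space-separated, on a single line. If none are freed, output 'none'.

Roots: F G
Mark F: refs=A, marked=F
Mark G: refs=C D, marked=F G
Mark A: refs=null, marked=A F G
Mark C: refs=A F G, marked=A C F G
Mark D: refs=D H, marked=A C D F G
Mark H: refs=E null E, marked=A C D F G H
Mark E: refs=D, marked=A C D E F G H
Unmarked (collected): B I

Answer: B I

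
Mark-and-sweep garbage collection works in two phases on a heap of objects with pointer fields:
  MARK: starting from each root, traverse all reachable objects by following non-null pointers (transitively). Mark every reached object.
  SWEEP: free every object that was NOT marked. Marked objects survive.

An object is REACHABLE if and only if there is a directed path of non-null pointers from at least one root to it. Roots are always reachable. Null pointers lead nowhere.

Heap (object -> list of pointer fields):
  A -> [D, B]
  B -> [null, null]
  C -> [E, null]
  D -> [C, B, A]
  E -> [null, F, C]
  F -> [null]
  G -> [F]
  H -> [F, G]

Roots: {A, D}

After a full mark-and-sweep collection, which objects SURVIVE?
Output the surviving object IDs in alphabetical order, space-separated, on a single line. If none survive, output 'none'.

Answer: A B C D E F

Derivation:
Roots: A D
Mark A: refs=D B, marked=A
Mark D: refs=C B A, marked=A D
Mark B: refs=null null, marked=A B D
Mark C: refs=E null, marked=A B C D
Mark E: refs=null F C, marked=A B C D E
Mark F: refs=null, marked=A B C D E F
Unmarked (collected): G H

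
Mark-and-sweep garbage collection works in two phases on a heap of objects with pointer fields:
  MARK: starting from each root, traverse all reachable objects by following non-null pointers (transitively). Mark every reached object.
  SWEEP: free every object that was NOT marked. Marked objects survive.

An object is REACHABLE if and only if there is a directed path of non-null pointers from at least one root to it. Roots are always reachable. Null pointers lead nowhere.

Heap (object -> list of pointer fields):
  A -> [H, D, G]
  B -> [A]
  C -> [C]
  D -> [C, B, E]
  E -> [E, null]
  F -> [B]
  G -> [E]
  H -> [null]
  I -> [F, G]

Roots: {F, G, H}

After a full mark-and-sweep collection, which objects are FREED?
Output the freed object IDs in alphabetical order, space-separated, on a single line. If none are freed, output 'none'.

Answer: I

Derivation:
Roots: F G H
Mark F: refs=B, marked=F
Mark G: refs=E, marked=F G
Mark H: refs=null, marked=F G H
Mark B: refs=A, marked=B F G H
Mark E: refs=E null, marked=B E F G H
Mark A: refs=H D G, marked=A B E F G H
Mark D: refs=C B E, marked=A B D E F G H
Mark C: refs=C, marked=A B C D E F G H
Unmarked (collected): I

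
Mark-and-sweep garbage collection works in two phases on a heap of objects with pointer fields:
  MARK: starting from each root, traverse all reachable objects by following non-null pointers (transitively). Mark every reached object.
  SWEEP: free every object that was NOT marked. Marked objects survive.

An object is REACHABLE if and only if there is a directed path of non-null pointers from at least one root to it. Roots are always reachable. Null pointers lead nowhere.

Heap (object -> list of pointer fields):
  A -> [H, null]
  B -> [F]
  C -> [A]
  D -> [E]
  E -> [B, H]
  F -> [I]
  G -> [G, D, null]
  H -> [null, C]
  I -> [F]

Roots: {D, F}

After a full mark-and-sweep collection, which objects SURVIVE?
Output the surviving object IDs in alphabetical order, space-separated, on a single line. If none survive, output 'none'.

Answer: A B C D E F H I

Derivation:
Roots: D F
Mark D: refs=E, marked=D
Mark F: refs=I, marked=D F
Mark E: refs=B H, marked=D E F
Mark I: refs=F, marked=D E F I
Mark B: refs=F, marked=B D E F I
Mark H: refs=null C, marked=B D E F H I
Mark C: refs=A, marked=B C D E F H I
Mark A: refs=H null, marked=A B C D E F H I
Unmarked (collected): G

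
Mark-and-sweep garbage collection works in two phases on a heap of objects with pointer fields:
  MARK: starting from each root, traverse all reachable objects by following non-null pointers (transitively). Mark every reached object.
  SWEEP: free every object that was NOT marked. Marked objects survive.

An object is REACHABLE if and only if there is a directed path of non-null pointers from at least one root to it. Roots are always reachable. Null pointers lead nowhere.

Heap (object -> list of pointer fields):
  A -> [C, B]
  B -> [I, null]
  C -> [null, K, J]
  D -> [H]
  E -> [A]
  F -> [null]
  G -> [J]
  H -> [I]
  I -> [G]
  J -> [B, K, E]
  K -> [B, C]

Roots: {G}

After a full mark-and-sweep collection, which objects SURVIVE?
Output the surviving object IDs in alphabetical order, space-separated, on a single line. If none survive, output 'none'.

Answer: A B C E G I J K

Derivation:
Roots: G
Mark G: refs=J, marked=G
Mark J: refs=B K E, marked=G J
Mark B: refs=I null, marked=B G J
Mark K: refs=B C, marked=B G J K
Mark E: refs=A, marked=B E G J K
Mark I: refs=G, marked=B E G I J K
Mark C: refs=null K J, marked=B C E G I J K
Mark A: refs=C B, marked=A B C E G I J K
Unmarked (collected): D F H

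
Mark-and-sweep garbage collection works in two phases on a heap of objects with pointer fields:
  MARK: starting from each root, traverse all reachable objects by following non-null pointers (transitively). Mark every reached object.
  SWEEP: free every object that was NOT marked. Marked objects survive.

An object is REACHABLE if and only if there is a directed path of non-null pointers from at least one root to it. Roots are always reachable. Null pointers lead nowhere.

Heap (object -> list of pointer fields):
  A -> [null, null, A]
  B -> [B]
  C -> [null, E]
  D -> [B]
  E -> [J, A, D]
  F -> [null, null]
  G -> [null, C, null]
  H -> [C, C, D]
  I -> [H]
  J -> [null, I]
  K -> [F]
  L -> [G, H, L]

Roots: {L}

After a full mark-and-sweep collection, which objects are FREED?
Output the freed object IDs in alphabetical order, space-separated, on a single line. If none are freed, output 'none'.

Roots: L
Mark L: refs=G H L, marked=L
Mark G: refs=null C null, marked=G L
Mark H: refs=C C D, marked=G H L
Mark C: refs=null E, marked=C G H L
Mark D: refs=B, marked=C D G H L
Mark E: refs=J A D, marked=C D E G H L
Mark B: refs=B, marked=B C D E G H L
Mark J: refs=null I, marked=B C D E G H J L
Mark A: refs=null null A, marked=A B C D E G H J L
Mark I: refs=H, marked=A B C D E G H I J L
Unmarked (collected): F K

Answer: F K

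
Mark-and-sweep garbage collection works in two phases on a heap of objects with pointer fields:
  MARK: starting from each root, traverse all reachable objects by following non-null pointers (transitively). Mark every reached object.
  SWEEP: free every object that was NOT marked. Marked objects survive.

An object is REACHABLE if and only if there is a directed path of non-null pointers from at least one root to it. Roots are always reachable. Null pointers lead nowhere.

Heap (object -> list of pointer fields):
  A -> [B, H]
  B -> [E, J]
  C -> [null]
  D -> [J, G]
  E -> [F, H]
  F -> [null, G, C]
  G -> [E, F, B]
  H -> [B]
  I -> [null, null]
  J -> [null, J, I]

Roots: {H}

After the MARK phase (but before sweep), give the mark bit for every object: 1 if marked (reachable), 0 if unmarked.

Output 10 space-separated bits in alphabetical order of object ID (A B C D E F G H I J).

Roots: H
Mark H: refs=B, marked=H
Mark B: refs=E J, marked=B H
Mark E: refs=F H, marked=B E H
Mark J: refs=null J I, marked=B E H J
Mark F: refs=null G C, marked=B E F H J
Mark I: refs=null null, marked=B E F H I J
Mark G: refs=E F B, marked=B E F G H I J
Mark C: refs=null, marked=B C E F G H I J
Unmarked (collected): A D

Answer: 0 1 1 0 1 1 1 1 1 1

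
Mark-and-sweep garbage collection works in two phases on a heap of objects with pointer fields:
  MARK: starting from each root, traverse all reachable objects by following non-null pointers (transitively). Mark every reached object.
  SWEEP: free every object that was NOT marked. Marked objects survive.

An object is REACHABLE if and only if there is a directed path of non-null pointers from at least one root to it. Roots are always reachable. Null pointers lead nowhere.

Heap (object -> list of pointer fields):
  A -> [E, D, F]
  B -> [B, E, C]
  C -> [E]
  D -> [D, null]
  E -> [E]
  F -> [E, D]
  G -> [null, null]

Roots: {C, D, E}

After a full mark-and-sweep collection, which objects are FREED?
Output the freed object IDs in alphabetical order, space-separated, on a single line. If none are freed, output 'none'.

Answer: A B F G

Derivation:
Roots: C D E
Mark C: refs=E, marked=C
Mark D: refs=D null, marked=C D
Mark E: refs=E, marked=C D E
Unmarked (collected): A B F G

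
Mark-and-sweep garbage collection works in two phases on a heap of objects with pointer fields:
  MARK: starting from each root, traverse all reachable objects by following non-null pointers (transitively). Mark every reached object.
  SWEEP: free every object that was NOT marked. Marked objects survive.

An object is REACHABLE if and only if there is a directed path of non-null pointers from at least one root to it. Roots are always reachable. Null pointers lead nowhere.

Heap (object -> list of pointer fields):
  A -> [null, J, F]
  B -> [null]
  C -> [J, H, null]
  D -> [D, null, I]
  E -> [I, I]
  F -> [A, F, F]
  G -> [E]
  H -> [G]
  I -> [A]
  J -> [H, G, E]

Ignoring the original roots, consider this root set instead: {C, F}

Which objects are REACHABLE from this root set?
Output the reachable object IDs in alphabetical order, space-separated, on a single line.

Answer: A C E F G H I J

Derivation:
Roots: C F
Mark C: refs=J H null, marked=C
Mark F: refs=A F F, marked=C F
Mark J: refs=H G E, marked=C F J
Mark H: refs=G, marked=C F H J
Mark A: refs=null J F, marked=A C F H J
Mark G: refs=E, marked=A C F G H J
Mark E: refs=I I, marked=A C E F G H J
Mark I: refs=A, marked=A C E F G H I J
Unmarked (collected): B D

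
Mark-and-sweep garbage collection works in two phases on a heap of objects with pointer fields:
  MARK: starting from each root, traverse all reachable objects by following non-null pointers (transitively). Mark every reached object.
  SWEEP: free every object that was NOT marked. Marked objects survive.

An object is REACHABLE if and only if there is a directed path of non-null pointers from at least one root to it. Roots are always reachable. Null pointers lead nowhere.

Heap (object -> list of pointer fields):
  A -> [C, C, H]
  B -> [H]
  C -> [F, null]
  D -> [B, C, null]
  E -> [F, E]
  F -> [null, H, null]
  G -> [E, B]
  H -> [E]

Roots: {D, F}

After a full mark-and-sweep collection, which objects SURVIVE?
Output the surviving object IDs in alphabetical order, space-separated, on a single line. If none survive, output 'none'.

Roots: D F
Mark D: refs=B C null, marked=D
Mark F: refs=null H null, marked=D F
Mark B: refs=H, marked=B D F
Mark C: refs=F null, marked=B C D F
Mark H: refs=E, marked=B C D F H
Mark E: refs=F E, marked=B C D E F H
Unmarked (collected): A G

Answer: B C D E F H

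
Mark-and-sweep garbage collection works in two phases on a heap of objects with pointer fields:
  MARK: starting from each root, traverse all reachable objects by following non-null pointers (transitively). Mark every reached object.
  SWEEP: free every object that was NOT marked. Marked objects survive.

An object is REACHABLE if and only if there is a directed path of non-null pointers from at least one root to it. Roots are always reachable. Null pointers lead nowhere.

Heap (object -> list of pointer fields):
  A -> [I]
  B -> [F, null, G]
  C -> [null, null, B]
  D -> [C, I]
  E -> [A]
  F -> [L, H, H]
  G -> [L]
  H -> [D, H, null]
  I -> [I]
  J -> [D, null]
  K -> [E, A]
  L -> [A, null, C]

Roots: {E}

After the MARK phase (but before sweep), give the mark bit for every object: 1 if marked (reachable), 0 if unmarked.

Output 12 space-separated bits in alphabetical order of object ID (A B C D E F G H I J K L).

Answer: 1 0 0 0 1 0 0 0 1 0 0 0

Derivation:
Roots: E
Mark E: refs=A, marked=E
Mark A: refs=I, marked=A E
Mark I: refs=I, marked=A E I
Unmarked (collected): B C D F G H J K L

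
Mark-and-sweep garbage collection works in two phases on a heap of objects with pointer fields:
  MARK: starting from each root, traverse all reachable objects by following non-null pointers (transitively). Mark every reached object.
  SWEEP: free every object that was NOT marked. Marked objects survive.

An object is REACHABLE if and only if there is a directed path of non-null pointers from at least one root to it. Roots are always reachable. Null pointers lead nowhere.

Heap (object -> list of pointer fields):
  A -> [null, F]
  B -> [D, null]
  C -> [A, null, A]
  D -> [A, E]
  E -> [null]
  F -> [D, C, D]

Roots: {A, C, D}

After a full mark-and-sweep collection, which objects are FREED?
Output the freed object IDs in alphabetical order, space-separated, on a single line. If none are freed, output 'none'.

Roots: A C D
Mark A: refs=null F, marked=A
Mark C: refs=A null A, marked=A C
Mark D: refs=A E, marked=A C D
Mark F: refs=D C D, marked=A C D F
Mark E: refs=null, marked=A C D E F
Unmarked (collected): B

Answer: B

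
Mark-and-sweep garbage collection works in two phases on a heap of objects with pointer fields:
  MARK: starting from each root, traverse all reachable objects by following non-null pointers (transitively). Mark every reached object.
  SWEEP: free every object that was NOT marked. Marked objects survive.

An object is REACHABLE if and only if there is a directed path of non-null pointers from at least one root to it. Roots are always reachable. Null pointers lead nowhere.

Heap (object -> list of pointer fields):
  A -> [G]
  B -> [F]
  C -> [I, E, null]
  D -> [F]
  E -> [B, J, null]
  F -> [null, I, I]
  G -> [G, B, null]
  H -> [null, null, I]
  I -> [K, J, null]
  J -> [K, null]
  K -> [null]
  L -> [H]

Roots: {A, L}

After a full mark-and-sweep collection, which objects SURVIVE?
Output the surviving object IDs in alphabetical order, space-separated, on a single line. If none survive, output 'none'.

Answer: A B F G H I J K L

Derivation:
Roots: A L
Mark A: refs=G, marked=A
Mark L: refs=H, marked=A L
Mark G: refs=G B null, marked=A G L
Mark H: refs=null null I, marked=A G H L
Mark B: refs=F, marked=A B G H L
Mark I: refs=K J null, marked=A B G H I L
Mark F: refs=null I I, marked=A B F G H I L
Mark K: refs=null, marked=A B F G H I K L
Mark J: refs=K null, marked=A B F G H I J K L
Unmarked (collected): C D E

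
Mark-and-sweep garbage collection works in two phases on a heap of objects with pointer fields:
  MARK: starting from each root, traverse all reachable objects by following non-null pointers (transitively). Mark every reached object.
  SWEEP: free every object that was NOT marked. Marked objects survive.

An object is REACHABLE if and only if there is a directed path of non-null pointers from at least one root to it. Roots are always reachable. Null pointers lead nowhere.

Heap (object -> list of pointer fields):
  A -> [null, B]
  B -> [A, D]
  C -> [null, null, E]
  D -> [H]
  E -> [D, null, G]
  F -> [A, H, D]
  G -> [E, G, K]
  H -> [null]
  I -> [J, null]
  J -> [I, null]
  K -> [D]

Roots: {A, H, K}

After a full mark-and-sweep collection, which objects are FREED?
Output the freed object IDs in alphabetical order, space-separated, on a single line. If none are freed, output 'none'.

Answer: C E F G I J

Derivation:
Roots: A H K
Mark A: refs=null B, marked=A
Mark H: refs=null, marked=A H
Mark K: refs=D, marked=A H K
Mark B: refs=A D, marked=A B H K
Mark D: refs=H, marked=A B D H K
Unmarked (collected): C E F G I J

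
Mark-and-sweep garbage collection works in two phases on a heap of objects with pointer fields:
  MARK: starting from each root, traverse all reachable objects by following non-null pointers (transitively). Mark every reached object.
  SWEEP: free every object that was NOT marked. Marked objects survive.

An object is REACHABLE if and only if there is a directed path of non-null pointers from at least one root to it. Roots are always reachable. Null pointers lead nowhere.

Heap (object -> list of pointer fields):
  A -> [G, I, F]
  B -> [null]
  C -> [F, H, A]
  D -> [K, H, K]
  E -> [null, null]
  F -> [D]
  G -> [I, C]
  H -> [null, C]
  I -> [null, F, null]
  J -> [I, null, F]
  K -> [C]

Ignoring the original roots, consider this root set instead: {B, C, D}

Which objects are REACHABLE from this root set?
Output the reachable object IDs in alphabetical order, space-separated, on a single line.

Roots: B C D
Mark B: refs=null, marked=B
Mark C: refs=F H A, marked=B C
Mark D: refs=K H K, marked=B C D
Mark F: refs=D, marked=B C D F
Mark H: refs=null C, marked=B C D F H
Mark A: refs=G I F, marked=A B C D F H
Mark K: refs=C, marked=A B C D F H K
Mark G: refs=I C, marked=A B C D F G H K
Mark I: refs=null F null, marked=A B C D F G H I K
Unmarked (collected): E J

Answer: A B C D F G H I K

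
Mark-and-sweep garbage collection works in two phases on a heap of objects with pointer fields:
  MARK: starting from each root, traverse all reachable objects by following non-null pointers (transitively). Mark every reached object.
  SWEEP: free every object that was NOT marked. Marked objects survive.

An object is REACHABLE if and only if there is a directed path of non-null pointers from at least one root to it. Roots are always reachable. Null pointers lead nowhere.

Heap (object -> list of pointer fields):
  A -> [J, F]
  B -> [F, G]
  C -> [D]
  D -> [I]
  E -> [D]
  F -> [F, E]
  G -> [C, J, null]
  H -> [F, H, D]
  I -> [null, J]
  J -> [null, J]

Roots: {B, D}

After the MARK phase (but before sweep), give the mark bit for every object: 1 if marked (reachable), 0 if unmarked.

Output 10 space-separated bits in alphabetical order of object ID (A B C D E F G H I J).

Answer: 0 1 1 1 1 1 1 0 1 1

Derivation:
Roots: B D
Mark B: refs=F G, marked=B
Mark D: refs=I, marked=B D
Mark F: refs=F E, marked=B D F
Mark G: refs=C J null, marked=B D F G
Mark I: refs=null J, marked=B D F G I
Mark E: refs=D, marked=B D E F G I
Mark C: refs=D, marked=B C D E F G I
Mark J: refs=null J, marked=B C D E F G I J
Unmarked (collected): A H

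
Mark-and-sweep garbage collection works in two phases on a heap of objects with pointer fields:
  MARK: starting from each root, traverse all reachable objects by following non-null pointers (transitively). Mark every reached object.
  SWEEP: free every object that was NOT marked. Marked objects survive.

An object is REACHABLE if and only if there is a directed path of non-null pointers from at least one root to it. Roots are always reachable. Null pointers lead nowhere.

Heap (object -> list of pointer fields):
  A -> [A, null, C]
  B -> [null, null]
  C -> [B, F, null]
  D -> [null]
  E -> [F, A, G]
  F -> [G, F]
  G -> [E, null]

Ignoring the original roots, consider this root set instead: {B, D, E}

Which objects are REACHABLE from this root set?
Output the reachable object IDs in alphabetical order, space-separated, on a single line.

Roots: B D E
Mark B: refs=null null, marked=B
Mark D: refs=null, marked=B D
Mark E: refs=F A G, marked=B D E
Mark F: refs=G F, marked=B D E F
Mark A: refs=A null C, marked=A B D E F
Mark G: refs=E null, marked=A B D E F G
Mark C: refs=B F null, marked=A B C D E F G
Unmarked (collected): (none)

Answer: A B C D E F G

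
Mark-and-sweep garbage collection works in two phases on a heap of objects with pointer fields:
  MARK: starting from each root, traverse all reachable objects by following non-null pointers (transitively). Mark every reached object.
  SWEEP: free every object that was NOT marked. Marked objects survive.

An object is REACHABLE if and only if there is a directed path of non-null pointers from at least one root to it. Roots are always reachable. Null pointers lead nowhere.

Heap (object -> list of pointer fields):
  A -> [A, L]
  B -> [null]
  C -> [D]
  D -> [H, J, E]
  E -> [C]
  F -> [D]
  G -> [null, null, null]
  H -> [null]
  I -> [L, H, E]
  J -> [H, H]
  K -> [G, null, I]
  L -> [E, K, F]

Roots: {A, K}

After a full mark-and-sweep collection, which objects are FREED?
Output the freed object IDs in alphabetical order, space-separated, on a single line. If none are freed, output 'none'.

Roots: A K
Mark A: refs=A L, marked=A
Mark K: refs=G null I, marked=A K
Mark L: refs=E K F, marked=A K L
Mark G: refs=null null null, marked=A G K L
Mark I: refs=L H E, marked=A G I K L
Mark E: refs=C, marked=A E G I K L
Mark F: refs=D, marked=A E F G I K L
Mark H: refs=null, marked=A E F G H I K L
Mark C: refs=D, marked=A C E F G H I K L
Mark D: refs=H J E, marked=A C D E F G H I K L
Mark J: refs=H H, marked=A C D E F G H I J K L
Unmarked (collected): B

Answer: B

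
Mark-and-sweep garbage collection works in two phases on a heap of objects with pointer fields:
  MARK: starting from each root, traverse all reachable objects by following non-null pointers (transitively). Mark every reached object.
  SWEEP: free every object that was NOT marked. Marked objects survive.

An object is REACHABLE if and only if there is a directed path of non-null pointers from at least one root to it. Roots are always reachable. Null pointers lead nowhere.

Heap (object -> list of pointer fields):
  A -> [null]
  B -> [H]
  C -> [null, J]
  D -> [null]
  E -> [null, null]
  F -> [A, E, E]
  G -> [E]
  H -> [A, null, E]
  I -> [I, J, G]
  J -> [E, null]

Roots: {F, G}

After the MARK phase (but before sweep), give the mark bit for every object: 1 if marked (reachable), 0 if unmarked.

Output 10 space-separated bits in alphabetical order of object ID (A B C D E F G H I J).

Roots: F G
Mark F: refs=A E E, marked=F
Mark G: refs=E, marked=F G
Mark A: refs=null, marked=A F G
Mark E: refs=null null, marked=A E F G
Unmarked (collected): B C D H I J

Answer: 1 0 0 0 1 1 1 0 0 0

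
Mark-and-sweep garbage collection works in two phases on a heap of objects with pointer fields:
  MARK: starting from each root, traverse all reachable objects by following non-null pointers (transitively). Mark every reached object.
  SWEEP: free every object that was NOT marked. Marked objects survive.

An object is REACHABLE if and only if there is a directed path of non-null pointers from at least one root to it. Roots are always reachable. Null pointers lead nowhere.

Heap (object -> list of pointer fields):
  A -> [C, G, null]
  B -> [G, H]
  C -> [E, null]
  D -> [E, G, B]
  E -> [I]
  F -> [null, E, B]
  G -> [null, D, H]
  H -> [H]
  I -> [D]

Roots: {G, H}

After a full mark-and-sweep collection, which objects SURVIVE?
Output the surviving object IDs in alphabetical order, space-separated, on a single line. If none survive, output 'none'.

Answer: B D E G H I

Derivation:
Roots: G H
Mark G: refs=null D H, marked=G
Mark H: refs=H, marked=G H
Mark D: refs=E G B, marked=D G H
Mark E: refs=I, marked=D E G H
Mark B: refs=G H, marked=B D E G H
Mark I: refs=D, marked=B D E G H I
Unmarked (collected): A C F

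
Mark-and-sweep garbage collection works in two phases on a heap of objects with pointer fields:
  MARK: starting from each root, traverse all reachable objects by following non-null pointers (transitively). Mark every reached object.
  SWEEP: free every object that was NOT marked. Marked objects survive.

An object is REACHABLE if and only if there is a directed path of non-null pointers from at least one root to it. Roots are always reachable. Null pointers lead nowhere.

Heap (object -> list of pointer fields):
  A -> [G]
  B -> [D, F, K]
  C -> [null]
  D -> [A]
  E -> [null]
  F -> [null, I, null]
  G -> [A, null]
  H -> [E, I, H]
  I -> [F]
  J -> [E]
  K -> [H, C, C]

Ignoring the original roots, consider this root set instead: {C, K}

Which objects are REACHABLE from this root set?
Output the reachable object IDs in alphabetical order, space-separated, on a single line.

Roots: C K
Mark C: refs=null, marked=C
Mark K: refs=H C C, marked=C K
Mark H: refs=E I H, marked=C H K
Mark E: refs=null, marked=C E H K
Mark I: refs=F, marked=C E H I K
Mark F: refs=null I null, marked=C E F H I K
Unmarked (collected): A B D G J

Answer: C E F H I K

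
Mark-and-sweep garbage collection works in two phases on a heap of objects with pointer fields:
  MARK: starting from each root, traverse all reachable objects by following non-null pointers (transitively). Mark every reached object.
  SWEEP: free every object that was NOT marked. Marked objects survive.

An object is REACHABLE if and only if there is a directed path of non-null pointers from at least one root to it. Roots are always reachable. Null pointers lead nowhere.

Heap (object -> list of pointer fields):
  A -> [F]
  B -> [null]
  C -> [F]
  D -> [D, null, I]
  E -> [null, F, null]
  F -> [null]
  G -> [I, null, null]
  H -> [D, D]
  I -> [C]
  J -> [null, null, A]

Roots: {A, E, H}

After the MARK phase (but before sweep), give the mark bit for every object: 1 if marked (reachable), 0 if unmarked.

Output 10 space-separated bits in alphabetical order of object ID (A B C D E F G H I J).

Roots: A E H
Mark A: refs=F, marked=A
Mark E: refs=null F null, marked=A E
Mark H: refs=D D, marked=A E H
Mark F: refs=null, marked=A E F H
Mark D: refs=D null I, marked=A D E F H
Mark I: refs=C, marked=A D E F H I
Mark C: refs=F, marked=A C D E F H I
Unmarked (collected): B G J

Answer: 1 0 1 1 1 1 0 1 1 0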